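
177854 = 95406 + 82448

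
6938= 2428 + 4510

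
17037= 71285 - 54248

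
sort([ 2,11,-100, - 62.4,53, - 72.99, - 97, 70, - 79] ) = [ - 100, - 97,- 79,  -  72.99, - 62.4,  2, 11, 53  ,  70 ]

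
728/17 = 42 + 14/17  =  42.82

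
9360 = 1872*5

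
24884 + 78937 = 103821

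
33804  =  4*8451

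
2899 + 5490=8389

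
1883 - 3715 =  - 1832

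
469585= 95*4943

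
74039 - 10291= 63748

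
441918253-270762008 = 171156245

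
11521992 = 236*48822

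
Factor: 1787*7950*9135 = 2^1 * 3^3*5^3*7^1*29^1*53^1*1787^1 = 129777747750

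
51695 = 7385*7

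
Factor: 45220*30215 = 1366322300 =2^2*5^2*7^1*17^1*19^1*6043^1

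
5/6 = 5/6 = 0.83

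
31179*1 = 31179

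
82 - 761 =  - 679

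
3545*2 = 7090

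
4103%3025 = 1078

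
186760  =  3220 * 58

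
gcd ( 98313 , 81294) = 3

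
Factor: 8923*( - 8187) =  - 3^1*2729^1*8923^1 = -73052601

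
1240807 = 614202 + 626605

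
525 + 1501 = 2026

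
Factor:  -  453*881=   -  399093 =- 3^1*151^1*881^1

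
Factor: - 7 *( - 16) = 112 = 2^4 * 7^1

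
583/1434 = 583/1434 = 0.41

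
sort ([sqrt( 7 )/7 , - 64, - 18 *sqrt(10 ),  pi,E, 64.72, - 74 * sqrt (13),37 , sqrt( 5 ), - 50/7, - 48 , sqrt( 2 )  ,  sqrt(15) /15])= [ - 74 *sqrt(13 ), - 64, - 18*sqrt(10 ),-48, - 50/7,sqrt (15)/15,sqrt (7 )/7,sqrt( 2),sqrt ( 5),E, pi, 37,64.72 ] 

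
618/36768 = 103/6128 = 0.02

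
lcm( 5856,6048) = 368928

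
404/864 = 101/216= 0.47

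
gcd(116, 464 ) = 116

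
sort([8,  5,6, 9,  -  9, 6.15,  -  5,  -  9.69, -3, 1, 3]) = [ - 9.69, -9,  -  5,  -  3,1,  3, 5,6 , 6.15, 8,9]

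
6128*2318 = 14204704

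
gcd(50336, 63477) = 1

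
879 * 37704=33141816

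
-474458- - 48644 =-425814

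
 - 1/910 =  - 1 + 909/910 = - 0.00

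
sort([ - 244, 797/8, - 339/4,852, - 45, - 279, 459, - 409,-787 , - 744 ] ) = [- 787, - 744, - 409,-279, - 244, - 339/4, - 45,797/8 , 459, 852]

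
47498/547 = 86 +456/547 = 86.83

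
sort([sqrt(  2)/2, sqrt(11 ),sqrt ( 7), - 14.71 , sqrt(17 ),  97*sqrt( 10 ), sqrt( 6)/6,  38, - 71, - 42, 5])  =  [ - 71, - 42,  -  14.71,  sqrt (6)/6,sqrt(  2) /2, sqrt(7), sqrt (11), sqrt( 17), 5, 38,97*sqrt(10)]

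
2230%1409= 821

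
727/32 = 22 + 23/32  =  22.72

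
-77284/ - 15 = 5152+ 4/15 = 5152.27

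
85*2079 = 176715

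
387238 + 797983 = 1185221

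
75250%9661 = 7623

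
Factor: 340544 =2^6*17^1 * 313^1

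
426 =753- 327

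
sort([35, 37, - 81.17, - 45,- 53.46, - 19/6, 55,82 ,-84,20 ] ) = [ - 84, - 81.17, - 53.46, - 45, - 19/6,20, 35, 37,  55, 82] 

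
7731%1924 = 35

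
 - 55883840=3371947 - 59255787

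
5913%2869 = 175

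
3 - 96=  - 93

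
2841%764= 549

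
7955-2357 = 5598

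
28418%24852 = 3566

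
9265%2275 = 165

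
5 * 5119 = 25595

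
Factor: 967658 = 2^1 *483829^1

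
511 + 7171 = 7682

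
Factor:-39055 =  - 5^1*73^1 * 107^1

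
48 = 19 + 29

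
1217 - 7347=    - 6130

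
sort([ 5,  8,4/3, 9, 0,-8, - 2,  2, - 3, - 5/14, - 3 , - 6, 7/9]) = [ - 8,  -  6, -3, - 3, - 2,-5/14, 0,7/9, 4/3, 2, 5, 8,9 ] 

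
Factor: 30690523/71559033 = 3^( - 1)*7^( - 1 ) * 13^( - 1 ) * 251^1*  122273^1*262121^( - 1 ) 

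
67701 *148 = 10019748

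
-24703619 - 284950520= - 309654139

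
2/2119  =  2/2119 = 0.00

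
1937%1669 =268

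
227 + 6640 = 6867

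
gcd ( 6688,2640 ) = 176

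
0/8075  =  0=0.00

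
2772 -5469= - 2697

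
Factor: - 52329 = -3^1*17443^1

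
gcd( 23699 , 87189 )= 1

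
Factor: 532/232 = 2^(-1 ) *7^1*19^1 * 29^( - 1 ) = 133/58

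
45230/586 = 22615/293  =  77.18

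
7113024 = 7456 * 954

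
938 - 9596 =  - 8658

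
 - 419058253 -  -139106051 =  - 279952202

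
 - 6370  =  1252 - 7622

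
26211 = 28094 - 1883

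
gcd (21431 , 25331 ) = 1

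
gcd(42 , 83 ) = 1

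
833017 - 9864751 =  - 9031734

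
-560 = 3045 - 3605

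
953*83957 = 80011021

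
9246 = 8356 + 890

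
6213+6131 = 12344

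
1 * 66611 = 66611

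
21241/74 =21241/74 = 287.04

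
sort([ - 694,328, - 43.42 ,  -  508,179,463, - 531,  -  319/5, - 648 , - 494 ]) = [ - 694, - 648, - 531 , - 508 , - 494,-319/5, - 43.42,179,328 , 463] 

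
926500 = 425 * 2180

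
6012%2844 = 324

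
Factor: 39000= 2^3*3^1 * 5^3*13^1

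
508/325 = 508/325 = 1.56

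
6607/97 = 68 + 11/97 = 68.11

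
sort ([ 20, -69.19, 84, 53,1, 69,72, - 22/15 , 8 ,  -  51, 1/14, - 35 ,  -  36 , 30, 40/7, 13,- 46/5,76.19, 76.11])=[  -  69.19, -51,-36, - 35,  -  46/5,-22/15, 1/14, 1, 40/7, 8, 13, 20, 30, 53,69 , 72, 76.11, 76.19,84 ]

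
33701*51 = 1718751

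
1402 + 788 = 2190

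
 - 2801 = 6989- 9790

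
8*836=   6688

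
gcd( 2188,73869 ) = 1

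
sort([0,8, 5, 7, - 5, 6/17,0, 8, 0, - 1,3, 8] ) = [ - 5, - 1, 0, 0, 0,6/17  ,  3, 5 , 7, 8,8,8 ]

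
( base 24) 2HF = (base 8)3047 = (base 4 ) 120213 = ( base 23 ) 2mb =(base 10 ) 1575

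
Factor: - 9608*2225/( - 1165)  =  4275560/233 = 2^3*5^1 * 89^1*233^(- 1 ) * 1201^1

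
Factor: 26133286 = 2^1 * 2999^1 * 4357^1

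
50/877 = 50/877=0.06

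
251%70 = 41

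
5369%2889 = 2480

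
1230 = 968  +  262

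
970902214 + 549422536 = 1520324750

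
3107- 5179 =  - 2072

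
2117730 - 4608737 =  - 2491007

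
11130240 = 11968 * 930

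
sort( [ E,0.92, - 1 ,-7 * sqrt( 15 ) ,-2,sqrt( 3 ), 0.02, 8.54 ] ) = [ - 7*sqrt( 15 ),  -  2, - 1, 0.02, 0.92,sqrt( 3),  E, 8.54] 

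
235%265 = 235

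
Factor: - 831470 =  - 2^1*5^1* 17^1*67^1*73^1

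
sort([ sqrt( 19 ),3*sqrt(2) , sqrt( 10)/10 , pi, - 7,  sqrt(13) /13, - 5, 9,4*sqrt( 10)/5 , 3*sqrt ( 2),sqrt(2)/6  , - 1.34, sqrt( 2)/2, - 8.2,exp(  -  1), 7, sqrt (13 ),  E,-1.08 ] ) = [-8.2, - 7,- 5, - 1.34,-1.08, sqrt ( 2) /6,sqrt (13 ) /13 , sqrt( 10 ) /10 , exp (- 1 ), sqrt( 2) /2, 4*sqrt(10 ) /5, E, pi,  sqrt( 13 ),  3*sqrt( 2), 3*sqrt (2 ),sqrt( 19 ),7,  9 ] 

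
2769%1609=1160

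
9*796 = 7164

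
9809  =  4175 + 5634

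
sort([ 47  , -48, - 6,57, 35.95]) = [- 48, - 6,35.95,47,57]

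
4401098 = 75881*58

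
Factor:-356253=-3^1*118751^1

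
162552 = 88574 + 73978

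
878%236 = 170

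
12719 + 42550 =55269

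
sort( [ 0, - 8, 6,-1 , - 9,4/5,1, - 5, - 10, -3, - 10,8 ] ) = [ - 10,- 10 , - 9,-8, - 5, - 3, - 1,0,4/5,  1, 6,8] 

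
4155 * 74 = 307470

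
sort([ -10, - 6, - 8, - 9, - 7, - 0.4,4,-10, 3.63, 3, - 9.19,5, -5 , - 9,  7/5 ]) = [ - 10, - 10, - 9.19,-9, - 9, - 8, - 7,-6,-5, - 0.4,7/5,3,  3.63, 4,  5]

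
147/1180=147/1180 = 0.12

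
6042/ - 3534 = -2 + 9/31  =  - 1.71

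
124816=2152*58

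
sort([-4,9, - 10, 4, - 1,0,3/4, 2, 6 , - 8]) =[-10, - 8, - 4, - 1, 0,3/4,  2,4,  6, 9]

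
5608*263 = 1474904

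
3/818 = 3/818 = 0.00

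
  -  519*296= - 153624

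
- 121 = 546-667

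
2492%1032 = 428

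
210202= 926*227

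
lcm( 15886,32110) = 1509170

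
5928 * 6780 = 40191840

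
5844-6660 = - 816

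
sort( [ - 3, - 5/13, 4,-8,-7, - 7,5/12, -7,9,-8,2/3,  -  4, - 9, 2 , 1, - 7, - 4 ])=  [ - 9,-8, - 8,  -  7, -7, - 7, - 7,-4, - 4, - 3,-5/13,  5/12,2/3, 1,2,4, 9]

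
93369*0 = 0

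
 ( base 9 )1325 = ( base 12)6AB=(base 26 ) 1C7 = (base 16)3E3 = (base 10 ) 995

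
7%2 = 1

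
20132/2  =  10066 = 10066.00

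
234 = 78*3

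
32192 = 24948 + 7244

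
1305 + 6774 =8079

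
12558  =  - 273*( - 46)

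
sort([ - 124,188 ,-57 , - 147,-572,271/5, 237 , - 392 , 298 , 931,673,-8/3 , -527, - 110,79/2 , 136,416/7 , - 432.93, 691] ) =[ - 572, - 527,-432.93,-392, - 147, - 124,-110, - 57,- 8/3, 79/2,271/5,416/7, 136,188, 237, 298 , 673 , 691, 931]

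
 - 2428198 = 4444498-6872696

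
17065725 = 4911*3475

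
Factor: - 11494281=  - 3^1*3831427^1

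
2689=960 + 1729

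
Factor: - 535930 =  - 2^1 * 5^1 *53593^1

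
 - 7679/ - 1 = 7679 + 0/1=7679.00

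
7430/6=3715/3 = 1238.33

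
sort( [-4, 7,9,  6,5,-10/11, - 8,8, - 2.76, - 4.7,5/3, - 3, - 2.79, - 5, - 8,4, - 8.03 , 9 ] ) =[ - 8.03, - 8, - 8 , - 5, - 4.7, - 4, - 3 , - 2.79  , - 2.76, - 10/11, 5/3, 4, 5,6,7,8, 9,9]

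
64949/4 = 64949/4= 16237.25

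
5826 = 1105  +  4721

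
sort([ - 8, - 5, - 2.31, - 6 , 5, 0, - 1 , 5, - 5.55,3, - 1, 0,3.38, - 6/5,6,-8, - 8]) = [ - 8, - 8, - 8, - 6, - 5.55, - 5, - 2.31, - 6/5,- 1,-1,0,  0,3,  3.38,5,5, 6]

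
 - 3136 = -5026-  - 1890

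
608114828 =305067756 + 303047072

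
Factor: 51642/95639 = 2^1*3^2*19^1*59^( - 1 )*151^1*1621^( - 1) 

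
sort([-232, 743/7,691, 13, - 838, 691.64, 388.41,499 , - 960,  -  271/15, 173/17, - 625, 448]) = [ - 960, - 838, - 625, - 232, - 271/15, 173/17 , 13 , 743/7,388.41,  448, 499,691, 691.64]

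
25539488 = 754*33872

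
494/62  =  7+30/31= 7.97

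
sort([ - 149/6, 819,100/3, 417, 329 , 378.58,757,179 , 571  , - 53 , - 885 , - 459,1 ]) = [ - 885, - 459, - 53, - 149/6, 1,  100/3, 179, 329 , 378.58, 417 , 571,757 , 819] 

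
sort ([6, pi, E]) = [ E, pi, 6]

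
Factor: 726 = 2^1*3^1*11^2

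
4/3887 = 4/3887=0.00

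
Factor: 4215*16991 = 71617065 = 3^1 * 5^1*13^1*281^1*1307^1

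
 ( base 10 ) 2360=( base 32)29O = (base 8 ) 4470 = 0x938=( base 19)6a4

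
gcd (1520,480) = 80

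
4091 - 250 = 3841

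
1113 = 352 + 761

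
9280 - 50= 9230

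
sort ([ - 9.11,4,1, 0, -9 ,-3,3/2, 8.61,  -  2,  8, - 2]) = [ - 9.11, - 9, - 3, - 2,- 2,0, 1,3/2, 4,  8, 8.61 ]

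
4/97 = 4/97 = 0.04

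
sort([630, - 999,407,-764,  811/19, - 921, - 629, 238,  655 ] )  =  [ - 999, - 921, - 764, - 629, 811/19, 238,407 , 630,655]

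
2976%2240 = 736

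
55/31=55/31= 1.77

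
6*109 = 654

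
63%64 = 63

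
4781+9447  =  14228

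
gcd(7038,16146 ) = 414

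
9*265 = 2385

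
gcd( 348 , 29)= 29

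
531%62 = 35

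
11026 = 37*298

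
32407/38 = 32407/38= 852.82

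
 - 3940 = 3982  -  7922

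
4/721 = 4/721 = 0.01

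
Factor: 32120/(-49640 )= -11/17 = -11^1*17^( - 1) 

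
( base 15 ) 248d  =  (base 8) 17147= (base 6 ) 100011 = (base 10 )7783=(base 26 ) bd9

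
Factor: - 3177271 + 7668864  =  719^1*6247^1 = 4491593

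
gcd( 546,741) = 39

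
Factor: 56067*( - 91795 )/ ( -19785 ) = 11^2 *1319^ ( - 1)*1669^1 * 1699^1 = 343111351/1319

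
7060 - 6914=146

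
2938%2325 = 613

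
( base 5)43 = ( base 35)n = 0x17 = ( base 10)23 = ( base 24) N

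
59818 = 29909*2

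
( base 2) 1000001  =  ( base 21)32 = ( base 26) 2d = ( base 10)65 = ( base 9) 72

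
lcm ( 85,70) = 1190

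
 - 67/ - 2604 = 67/2604 = 0.03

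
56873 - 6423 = 50450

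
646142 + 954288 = 1600430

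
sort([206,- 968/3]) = [ - 968/3, 206]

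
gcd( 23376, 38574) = 6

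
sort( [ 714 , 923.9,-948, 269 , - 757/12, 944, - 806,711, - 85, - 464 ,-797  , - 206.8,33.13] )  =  [ - 948 , - 806, - 797, - 464, - 206.8, - 85, - 757/12, 33.13, 269, 711,714,  923.9, 944 ] 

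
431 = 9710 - 9279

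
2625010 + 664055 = 3289065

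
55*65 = 3575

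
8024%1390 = 1074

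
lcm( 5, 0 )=0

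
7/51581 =7/51581 = 0.00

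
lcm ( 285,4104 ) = 20520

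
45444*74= 3362856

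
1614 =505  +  1109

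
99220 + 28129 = 127349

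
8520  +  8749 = 17269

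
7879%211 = 72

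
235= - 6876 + 7111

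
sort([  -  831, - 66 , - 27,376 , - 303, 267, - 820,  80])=[  -  831, - 820, - 303, - 66,  -  27, 80,267,376 ]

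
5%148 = 5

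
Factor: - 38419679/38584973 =-7^( - 1)*59^1*1151^(-1) * 4789^(-1 )*651181^1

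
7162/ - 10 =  -717+ 4/5 = -716.20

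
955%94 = 15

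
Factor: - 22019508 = - 2^2*3^2*7^1 *59^1*1481^1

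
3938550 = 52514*75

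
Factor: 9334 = 2^1*13^1 * 359^1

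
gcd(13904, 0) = 13904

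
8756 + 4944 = 13700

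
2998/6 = 1499/3 = 499.67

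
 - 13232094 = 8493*(-1558)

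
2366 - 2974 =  - 608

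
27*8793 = 237411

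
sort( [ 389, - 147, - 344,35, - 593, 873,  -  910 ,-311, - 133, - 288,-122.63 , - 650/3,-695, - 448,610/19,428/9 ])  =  [-910, - 695, - 593, - 448,-344, - 311,-288 , - 650/3, - 147,  -  133, - 122.63, 610/19, 35,428/9, 389, 873]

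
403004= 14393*28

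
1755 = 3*585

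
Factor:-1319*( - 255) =336345 = 3^1 * 5^1*17^1* 1319^1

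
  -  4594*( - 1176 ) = 5402544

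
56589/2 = 28294  +  1/2 = 28294.50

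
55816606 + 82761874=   138578480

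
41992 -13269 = 28723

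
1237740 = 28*44205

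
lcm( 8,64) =64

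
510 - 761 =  - 251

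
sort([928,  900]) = [ 900,928] 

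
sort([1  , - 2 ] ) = [ - 2,1]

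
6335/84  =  75 + 5/12 = 75.42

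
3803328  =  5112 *744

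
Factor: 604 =2^2*151^1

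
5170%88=66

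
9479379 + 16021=9495400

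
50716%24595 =1526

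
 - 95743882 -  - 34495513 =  - 61248369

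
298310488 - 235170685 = 63139803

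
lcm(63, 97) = 6111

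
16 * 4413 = 70608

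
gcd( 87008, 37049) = 1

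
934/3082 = 467/1541 = 0.30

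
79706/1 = 79706 = 79706.00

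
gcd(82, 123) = 41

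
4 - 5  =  -1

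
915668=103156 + 812512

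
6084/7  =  6084/7  =  869.14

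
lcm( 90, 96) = 1440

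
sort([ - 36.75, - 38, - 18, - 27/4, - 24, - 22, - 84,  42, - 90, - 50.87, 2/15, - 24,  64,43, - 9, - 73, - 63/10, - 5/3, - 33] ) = [ - 90, - 84, - 73, - 50.87, - 38, - 36.75,-33,  -  24, - 24, - 22, - 18, - 9, - 27/4, - 63/10, - 5/3,2/15, 42, 43,  64 ] 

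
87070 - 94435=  - 7365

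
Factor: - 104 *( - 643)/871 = 2^3*67^ ( - 1)*643^1  =  5144/67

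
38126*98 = 3736348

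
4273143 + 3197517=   7470660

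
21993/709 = 21993/709 = 31.02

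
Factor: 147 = 3^1*7^2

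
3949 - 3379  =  570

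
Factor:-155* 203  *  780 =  - 2^2*3^1*5^2*7^1*13^1*29^1*31^1 = - 24542700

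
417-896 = -479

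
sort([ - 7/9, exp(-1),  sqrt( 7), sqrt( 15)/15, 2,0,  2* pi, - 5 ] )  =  [-5, - 7/9, 0,  sqrt ( 15 ) /15, exp( - 1 ), 2,sqrt(7 ) , 2*pi]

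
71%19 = 14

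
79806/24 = 13301/4 = 3325.25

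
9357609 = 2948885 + 6408724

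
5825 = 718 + 5107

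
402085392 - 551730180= -149644788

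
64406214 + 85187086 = 149593300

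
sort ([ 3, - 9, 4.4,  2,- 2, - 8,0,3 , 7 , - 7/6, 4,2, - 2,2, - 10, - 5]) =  [ - 10, - 9, -8, - 5, - 2, - 2, - 7/6,0,2 , 2,2, 3,3, 4,4.4, 7]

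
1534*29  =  44486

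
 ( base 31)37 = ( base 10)100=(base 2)1100100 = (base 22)4C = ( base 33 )31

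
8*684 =5472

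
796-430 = 366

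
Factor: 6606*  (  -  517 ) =-3415302 =-2^1*3^2*  11^1*47^1*367^1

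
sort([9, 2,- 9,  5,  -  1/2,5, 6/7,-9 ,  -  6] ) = [ - 9,-9,-6, - 1/2,  6/7 , 2 , 5, 5,9]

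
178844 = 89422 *2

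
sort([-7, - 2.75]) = [-7, - 2.75]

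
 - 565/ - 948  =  565/948 = 0.60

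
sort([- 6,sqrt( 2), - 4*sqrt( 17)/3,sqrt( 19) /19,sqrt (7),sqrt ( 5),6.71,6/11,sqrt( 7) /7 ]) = [ -6, - 4*sqrt( 17) /3,sqrt( 19) /19,sqrt( 7)/7, 6/11,sqrt( 2),sqrt (5), sqrt( 7 ),6.71 ]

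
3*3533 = 10599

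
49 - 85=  - 36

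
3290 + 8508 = 11798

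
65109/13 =65109/13=5008.38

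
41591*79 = 3285689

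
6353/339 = 6353/339 = 18.74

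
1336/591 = 2 + 154/591 = 2.26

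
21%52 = 21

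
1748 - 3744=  - 1996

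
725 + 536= 1261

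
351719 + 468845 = 820564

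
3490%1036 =382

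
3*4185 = 12555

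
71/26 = 2+19/26 = 2.73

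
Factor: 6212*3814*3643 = 86312025224 = 2^3*1553^1*1907^1*3643^1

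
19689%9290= 1109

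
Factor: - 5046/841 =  - 2^1*3^1 = - 6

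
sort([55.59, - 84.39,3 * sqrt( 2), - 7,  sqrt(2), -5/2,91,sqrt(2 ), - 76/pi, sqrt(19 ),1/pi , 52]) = [ - 84.39,-76/pi, - 7,-5/2,1/pi, sqrt (2), sqrt(2),3*sqrt( 2 ),  sqrt(19 ),52, 55.59,91]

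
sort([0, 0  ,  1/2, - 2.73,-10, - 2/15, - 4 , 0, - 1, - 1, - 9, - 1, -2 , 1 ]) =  [-10, - 9,- 4, - 2.73, - 2, - 1, - 1,-1  , - 2/15,0, 0, 0, 1/2,1 ]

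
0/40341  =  0 =0.00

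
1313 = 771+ 542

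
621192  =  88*7059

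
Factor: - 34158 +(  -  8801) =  - 7^1*17^1 * 19^2=-42959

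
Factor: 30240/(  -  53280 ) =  - 3^1*7^1*37^( - 1 ) = - 21/37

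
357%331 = 26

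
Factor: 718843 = 67^1*10729^1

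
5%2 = 1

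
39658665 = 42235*939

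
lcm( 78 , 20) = 780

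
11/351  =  11/351 = 0.03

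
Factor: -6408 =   -  2^3* 3^2*89^1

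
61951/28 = 61951/28  =  2212.54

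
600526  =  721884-121358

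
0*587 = 0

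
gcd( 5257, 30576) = 7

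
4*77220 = 308880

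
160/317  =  160/317 = 0.50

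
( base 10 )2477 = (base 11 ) 1952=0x9AD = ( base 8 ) 4655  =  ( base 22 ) 52D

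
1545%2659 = 1545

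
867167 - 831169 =35998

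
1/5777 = 1/5777 =0.00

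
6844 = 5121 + 1723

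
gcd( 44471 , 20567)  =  1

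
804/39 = 268/13 = 20.62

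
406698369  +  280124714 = 686823083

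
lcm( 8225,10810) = 378350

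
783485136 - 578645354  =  204839782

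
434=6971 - 6537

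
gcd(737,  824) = 1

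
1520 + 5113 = 6633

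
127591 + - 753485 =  - 625894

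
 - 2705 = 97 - 2802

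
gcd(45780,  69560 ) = 20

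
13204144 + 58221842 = 71425986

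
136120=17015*8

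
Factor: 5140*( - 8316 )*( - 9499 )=406027535760  =  2^4*3^3*5^1 * 7^2*11^1 * 23^1* 59^1*257^1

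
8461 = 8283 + 178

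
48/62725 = 48/62725 = 0.00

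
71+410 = 481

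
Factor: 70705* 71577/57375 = 37487791/425 =5^(-2 )*11^1*17^( - 1 )* 79^1*179^1*241^1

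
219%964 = 219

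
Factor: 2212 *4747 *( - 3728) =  - 2^6*7^1*47^1 * 79^1*101^1 * 233^1= - 39145356992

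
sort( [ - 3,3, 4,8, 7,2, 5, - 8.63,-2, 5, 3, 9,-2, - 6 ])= [ - 8.63, - 6,-3 , -2,-2,2,  3, 3, 4, 5,5, 7,  8  ,  9]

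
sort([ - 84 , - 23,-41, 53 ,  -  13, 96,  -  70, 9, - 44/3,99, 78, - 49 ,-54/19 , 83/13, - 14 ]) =[ - 84,- 70,-49,-41, - 23, - 44/3, - 14,  -  13,-54/19,83/13, 9,  53, 78,96,99 ] 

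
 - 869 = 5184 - 6053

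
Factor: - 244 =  -2^2*61^1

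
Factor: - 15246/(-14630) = 99/95 = 3^2 * 5^(  -  1)*11^1*19^(- 1 )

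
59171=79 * 749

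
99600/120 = 830 = 830.00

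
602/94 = 6 + 19/47 = 6.40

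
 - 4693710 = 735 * ( - 6386) 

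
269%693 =269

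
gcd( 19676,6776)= 4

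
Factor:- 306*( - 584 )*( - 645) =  - 2^4*3^3*5^1*17^1*43^1*73^1 =- 115264080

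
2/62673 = 2/62673= 0.00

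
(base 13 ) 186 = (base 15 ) 139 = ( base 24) bf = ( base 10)279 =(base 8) 427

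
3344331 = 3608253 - 263922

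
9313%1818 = 223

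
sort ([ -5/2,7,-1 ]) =[ - 5/2,  -  1 , 7] 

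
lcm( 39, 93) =1209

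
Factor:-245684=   - 2^2*17^1*3613^1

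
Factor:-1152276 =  - 2^2 * 3^1*131^1*733^1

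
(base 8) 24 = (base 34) k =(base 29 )k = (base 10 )20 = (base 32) k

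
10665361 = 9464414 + 1200947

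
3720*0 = 0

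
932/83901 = 932/83901 = 0.01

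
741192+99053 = 840245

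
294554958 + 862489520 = 1157044478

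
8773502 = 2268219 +6505283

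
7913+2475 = 10388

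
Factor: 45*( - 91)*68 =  - 2^2*3^2*5^1* 7^1* 13^1*17^1=- 278460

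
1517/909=1 +608/909 = 1.67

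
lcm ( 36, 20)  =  180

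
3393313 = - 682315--4075628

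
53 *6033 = 319749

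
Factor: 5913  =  3^4 * 73^1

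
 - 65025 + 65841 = 816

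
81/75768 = 27/25256 = 0.00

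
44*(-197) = -8668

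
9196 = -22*( - 418)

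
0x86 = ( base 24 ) 5e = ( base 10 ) 134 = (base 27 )4Q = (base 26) 54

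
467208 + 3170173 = 3637381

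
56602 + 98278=154880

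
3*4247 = 12741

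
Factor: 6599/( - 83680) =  - 2^( - 5)*5^(-1 )*523^( - 1 )*6599^1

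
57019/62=919 + 41/62 = 919.66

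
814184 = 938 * 868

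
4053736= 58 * 69892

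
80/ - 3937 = - 80/3937=- 0.02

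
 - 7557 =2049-9606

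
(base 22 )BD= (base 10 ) 255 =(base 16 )ff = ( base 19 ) d8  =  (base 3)100110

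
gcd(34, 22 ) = 2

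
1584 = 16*99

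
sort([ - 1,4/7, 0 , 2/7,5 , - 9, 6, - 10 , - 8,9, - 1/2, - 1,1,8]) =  [ - 10, - 9,  -  8 , - 1, - 1, - 1/2,0 , 2/7,4/7,1,5, 6,8,9]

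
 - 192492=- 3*64164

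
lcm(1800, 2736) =68400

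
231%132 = 99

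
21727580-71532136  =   - 49804556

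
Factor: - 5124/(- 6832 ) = 3/4 = 2^(-2)* 3^1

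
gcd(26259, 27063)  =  3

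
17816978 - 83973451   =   - 66156473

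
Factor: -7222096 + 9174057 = 1951961  =  11^1 * 29^2 * 211^1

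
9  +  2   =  11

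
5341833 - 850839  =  4490994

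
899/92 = 899/92 =9.77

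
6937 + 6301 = 13238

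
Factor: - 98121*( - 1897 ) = 186135537 = 3^1*7^1*271^1* 32707^1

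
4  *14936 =59744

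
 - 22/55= - 2/5 = - 0.40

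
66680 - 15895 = 50785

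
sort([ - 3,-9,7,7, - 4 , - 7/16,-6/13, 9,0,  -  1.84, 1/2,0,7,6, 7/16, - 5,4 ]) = [  -  9,-5, - 4, - 3,-1.84,- 6/13, - 7/16 , 0 , 0, 7/16,1/2,4,6, 7, 7,7,9 ]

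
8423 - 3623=4800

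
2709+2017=4726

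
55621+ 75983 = 131604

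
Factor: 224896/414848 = 251^1*463^( - 1) = 251/463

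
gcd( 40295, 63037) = 1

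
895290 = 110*8139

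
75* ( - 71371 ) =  - 5352825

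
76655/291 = 76655/291= 263.42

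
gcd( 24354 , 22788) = 54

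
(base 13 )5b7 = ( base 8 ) 1743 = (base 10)995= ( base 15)465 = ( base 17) 379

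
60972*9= 548748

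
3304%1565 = 174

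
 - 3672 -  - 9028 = 5356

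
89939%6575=4464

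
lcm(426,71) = 426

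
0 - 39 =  - 39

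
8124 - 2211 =5913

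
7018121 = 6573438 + 444683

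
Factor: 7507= 7507^1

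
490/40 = 49/4= 12.25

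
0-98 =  - 98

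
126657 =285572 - 158915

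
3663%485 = 268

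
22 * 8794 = 193468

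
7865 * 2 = 15730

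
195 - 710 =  - 515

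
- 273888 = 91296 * ( - 3) 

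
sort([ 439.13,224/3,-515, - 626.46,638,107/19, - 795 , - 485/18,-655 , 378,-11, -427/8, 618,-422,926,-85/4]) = [ - 795, - 655, - 626.46, -515, -422 , - 427/8, - 485/18,- 85/4, -11,107/19, 224/3,378, 439.13, 618,638 , 926]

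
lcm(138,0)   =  0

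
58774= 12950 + 45824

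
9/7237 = 9/7237 = 0.00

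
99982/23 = 4347 + 1/23 = 4347.04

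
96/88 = 12/11 = 1.09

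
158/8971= 158/8971=0.02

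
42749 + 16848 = 59597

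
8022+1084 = 9106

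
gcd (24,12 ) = 12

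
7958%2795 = 2368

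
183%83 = 17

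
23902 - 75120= - 51218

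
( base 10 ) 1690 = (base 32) 1KQ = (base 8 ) 3232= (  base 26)2D0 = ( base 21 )3HA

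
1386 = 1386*1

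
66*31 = 2046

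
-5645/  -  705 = 1129/141 =8.01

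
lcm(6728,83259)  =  666072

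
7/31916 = 7/31916 = 0.00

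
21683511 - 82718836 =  - 61035325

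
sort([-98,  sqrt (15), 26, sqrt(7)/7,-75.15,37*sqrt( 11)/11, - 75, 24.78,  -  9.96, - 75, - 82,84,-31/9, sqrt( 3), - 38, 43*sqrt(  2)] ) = [ - 98, - 82, - 75.15,-75, - 75, - 38, - 9.96 ,  -  31/9, sqrt( 7) /7,sqrt( 3 ),sqrt (15),37*sqrt ( 11) /11, 24.78, 26,43*sqrt (2) , 84]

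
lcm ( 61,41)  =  2501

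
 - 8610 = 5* (-1722) 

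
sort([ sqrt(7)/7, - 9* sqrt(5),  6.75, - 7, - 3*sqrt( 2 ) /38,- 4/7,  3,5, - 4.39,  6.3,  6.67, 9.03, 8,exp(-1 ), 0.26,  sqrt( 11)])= [ - 9* sqrt(5),-7, - 4.39,-4/7, - 3* sqrt(2)/38, 0.26,exp( - 1 ),sqrt( 7 )/7,3,sqrt( 11 ) , 5, 6.3,6.67,  6.75,  8,  9.03 ] 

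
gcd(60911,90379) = 1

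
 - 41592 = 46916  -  88508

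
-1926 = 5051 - 6977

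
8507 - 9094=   -587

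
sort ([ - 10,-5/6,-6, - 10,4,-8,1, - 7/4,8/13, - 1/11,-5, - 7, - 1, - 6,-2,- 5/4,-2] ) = [ - 10, - 10,-8,-7, - 6, - 6, - 5, - 2, - 2, - 7/4,  -  5/4, - 1, -5/6,-1/11,8/13, 1,4] 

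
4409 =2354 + 2055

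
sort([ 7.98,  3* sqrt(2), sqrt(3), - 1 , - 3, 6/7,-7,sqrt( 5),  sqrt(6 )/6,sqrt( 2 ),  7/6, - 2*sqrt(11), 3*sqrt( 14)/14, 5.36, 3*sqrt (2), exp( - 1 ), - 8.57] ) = [-8.57, - 7, - 2*sqrt(11),-3, - 1, exp( - 1), sqrt( 6 )/6,3*sqrt( 14)/14,6/7, 7/6, sqrt( 2),sqrt ( 3), sqrt( 5), 3*sqrt( 2 ),3*sqrt( 2), 5.36,7.98]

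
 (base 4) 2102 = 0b10010010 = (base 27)5B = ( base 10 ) 146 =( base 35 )46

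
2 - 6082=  - 6080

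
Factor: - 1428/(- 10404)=7/51 = 3^( - 1 )*7^1*17^( - 1)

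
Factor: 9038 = 2^1*4519^1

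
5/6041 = 5/6041 = 0.00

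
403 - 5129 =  - 4726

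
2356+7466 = 9822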